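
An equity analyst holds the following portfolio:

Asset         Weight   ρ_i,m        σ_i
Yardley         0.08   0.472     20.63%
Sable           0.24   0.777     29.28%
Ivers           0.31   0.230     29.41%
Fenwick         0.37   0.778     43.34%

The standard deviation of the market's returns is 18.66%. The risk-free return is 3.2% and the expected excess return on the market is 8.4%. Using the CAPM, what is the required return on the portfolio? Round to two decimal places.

β_Yardley = 0.472 × 20.63% / 18.66% = 0.5218
β_Sable = 0.777 × 29.28% / 18.66% = 1.2192
β_Ivers = 0.230 × 29.41% / 18.66% = 0.3625
β_Fenwick = 0.778 × 43.34% / 18.66% = 1.8070
β_P = Σ w_i β_i = 0.08×0.5218 + 0.24×1.2192 + 0.31×0.3625 + 0.37×1.8070 = 1.1153
E(R_P) = R_f + β_P × MRP = 3.2% + 1.1153 × 8.4% = 12.57%

12.57%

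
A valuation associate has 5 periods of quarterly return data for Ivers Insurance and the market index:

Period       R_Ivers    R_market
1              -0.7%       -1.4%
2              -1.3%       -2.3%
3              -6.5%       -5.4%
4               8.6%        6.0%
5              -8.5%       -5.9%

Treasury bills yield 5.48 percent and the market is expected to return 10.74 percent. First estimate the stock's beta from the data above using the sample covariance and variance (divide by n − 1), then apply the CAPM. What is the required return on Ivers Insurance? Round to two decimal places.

Mean R_i = (-0.7 − 1.3 − 6.5 + 8.6 − 8.5) / 5 = -1.6800%
Mean R_m = (-1.4 − 2.3 − 5.4 + 6.0 − 5.9) / 5 = -1.8000%
Σ(R_i − R̄_i)(R_m − R̄_m) = 125.7000  ⇒  Cov = 125.7000 / 4 = 31.4250
Σ(R_m − R̄_m)² = 91.0200  ⇒  Var(R_m) = 91.0200 / 4 = 22.7550
β = Cov / Var(R_m) = 31.4250 / 22.7550 = 1.3810
MRP = 10.74% − 5.48% = 5.26%
E(R) = R_f + β × MRP = 5.48% + 1.3810 × 5.26% = 12.74%

12.74%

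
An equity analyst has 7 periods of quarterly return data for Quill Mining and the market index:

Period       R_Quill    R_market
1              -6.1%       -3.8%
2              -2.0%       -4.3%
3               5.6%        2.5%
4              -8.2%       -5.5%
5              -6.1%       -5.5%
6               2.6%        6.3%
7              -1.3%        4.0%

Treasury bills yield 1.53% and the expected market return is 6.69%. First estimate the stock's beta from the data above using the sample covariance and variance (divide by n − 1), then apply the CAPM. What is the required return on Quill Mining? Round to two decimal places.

Mean R_i = (-6.1 − 2.0 + 5.6 − 8.2 − 6.1 + 2.6 − 1.3) / 7 = -2.2143%
Mean R_m = (-3.8 − 4.3 + 2.5 − 5.5 − 5.5 + 6.3 + 4.0) / 7 = -0.9000%
Σ(R_i − R̄_i)(R_m − R̄_m) = 121.6600  ⇒  Cov = 121.6600 / 6 = 20.2767
Σ(R_m − R̄_m)² = 149.7000  ⇒  Var(R_m) = 149.7000 / 6 = 24.9500
β = Cov / Var(R_m) = 20.2767 / 24.9500 = 0.8127
MRP = 6.69% − 1.53% = 5.16%
E(R) = R_f + β × MRP = 1.53% + 0.8127 × 5.16% = 5.72%

5.72%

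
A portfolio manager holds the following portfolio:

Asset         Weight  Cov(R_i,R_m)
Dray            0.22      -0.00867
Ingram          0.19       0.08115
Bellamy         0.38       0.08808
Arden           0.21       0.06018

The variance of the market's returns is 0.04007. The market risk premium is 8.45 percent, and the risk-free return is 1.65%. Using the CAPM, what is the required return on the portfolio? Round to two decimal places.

β_Dray = -0.00867 / 0.04007 = -0.2164
β_Ingram = 0.08115 / 0.04007 = 2.0252
β_Bellamy = 0.08808 / 0.04007 = 2.1982
β_Arden = 0.06018 / 0.04007 = 1.5019
β_P = Σ w_i β_i = 0.22×-0.2164 + 0.19×2.0252 + 0.38×2.1982 + 0.21×1.5019 = 1.4879
E(R_P) = R_f + β_P × MRP = 1.65% + 1.4879 × 8.45% = 14.22%

14.22%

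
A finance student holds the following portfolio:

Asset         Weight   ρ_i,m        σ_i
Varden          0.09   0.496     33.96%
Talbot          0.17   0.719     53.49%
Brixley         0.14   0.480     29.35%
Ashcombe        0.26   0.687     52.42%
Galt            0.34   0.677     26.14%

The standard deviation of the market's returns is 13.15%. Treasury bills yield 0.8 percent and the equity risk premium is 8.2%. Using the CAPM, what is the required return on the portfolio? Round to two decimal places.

β_Varden = 0.496 × 33.96% / 13.15% = 1.2809
β_Talbot = 0.719 × 53.49% / 13.15% = 2.9247
β_Brixley = 0.480 × 29.35% / 13.15% = 1.0713
β_Ashcombe = 0.687 × 52.42% / 13.15% = 2.7386
β_Galt = 0.677 × 26.14% / 13.15% = 1.3458
β_P = Σ w_i β_i = 0.09×1.2809 + 0.17×2.9247 + 0.14×1.0713 + 0.26×2.7386 + 0.34×1.3458 = 1.9321
E(R_P) = R_f + β_P × MRP = 0.8% + 1.9321 × 8.2% = 16.64%

16.64%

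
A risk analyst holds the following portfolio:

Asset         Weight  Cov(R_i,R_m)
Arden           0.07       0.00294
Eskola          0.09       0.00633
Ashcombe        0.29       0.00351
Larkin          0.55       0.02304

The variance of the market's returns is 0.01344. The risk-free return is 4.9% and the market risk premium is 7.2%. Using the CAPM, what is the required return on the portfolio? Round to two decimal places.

12.65%

β_Arden = 0.00294 / 0.01344 = 0.2188
β_Eskola = 0.00633 / 0.01344 = 0.4710
β_Ashcombe = 0.00351 / 0.01344 = 0.2612
β_Larkin = 0.02304 / 0.01344 = 1.7143
β_P = Σ w_i β_i = 0.07×0.2188 + 0.09×0.4710 + 0.29×0.2612 + 0.55×1.7143 = 1.0763
E(R_P) = R_f + β_P × MRP = 4.9% + 1.0763 × 7.2% = 12.65%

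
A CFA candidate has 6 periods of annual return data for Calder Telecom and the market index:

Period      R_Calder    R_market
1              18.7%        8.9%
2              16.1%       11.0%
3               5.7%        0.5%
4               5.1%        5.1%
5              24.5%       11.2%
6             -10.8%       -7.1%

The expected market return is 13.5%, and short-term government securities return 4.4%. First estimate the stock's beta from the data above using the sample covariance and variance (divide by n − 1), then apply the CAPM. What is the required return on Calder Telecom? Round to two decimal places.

19.70%

Mean R_i = (18.7 + 16.1 + 5.7 + 5.1 + 24.5 − 10.8) / 6 = 9.8833%
Mean R_m = (8.9 + 11.0 + 0.5 + 5.1 + 11.2 − 7.1) / 6 = 4.9333%
Σ(R_i − R̄_i)(R_m − R̄_m) = 430.9233  ⇒  Cov = 430.9233 / 5 = 86.1847
Σ(R_m − R̄_m)² = 256.2933  ⇒  Var(R_m) = 256.2933 / 5 = 51.2587
β = Cov / Var(R_m) = 86.1847 / 51.2587 = 1.6814
MRP = 13.5% − 4.4% = 9.10%
E(R) = R_f + β × MRP = 4.4% + 1.6814 × 9.1% = 19.70%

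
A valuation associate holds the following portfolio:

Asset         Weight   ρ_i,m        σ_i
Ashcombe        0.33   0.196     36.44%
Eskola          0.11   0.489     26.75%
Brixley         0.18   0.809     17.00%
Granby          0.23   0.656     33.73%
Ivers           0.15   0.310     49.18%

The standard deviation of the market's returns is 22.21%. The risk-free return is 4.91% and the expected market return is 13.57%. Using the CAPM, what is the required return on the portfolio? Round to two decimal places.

β_Ashcombe = 0.196 × 36.44% / 22.21% = 0.3216
β_Eskola = 0.489 × 26.75% / 22.21% = 0.5890
β_Brixley = 0.809 × 17.00% / 22.21% = 0.6192
β_Granby = 0.656 × 33.73% / 22.21% = 0.9963
β_Ivers = 0.310 × 49.18% / 22.21% = 0.6864
β_P = Σ w_i β_i = 0.33×0.3216 + 0.11×0.5890 + 0.18×0.6192 + 0.23×0.9963 + 0.15×0.6864 = 0.6145
MRP = 13.57% − 4.91% = 8.66%
E(R_P) = R_f + β_P × MRP = 4.91% + 0.6145 × 8.66% = 10.23%

10.23%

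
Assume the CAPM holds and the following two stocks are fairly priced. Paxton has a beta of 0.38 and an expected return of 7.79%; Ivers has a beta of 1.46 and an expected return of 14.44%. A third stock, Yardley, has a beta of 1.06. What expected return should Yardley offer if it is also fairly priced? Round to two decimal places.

MRP (SML slope) = (14.44% − 7.79%) / (1.46 − 0.38) = 6.65% / 1.08 = 6.1574%
R_f (intercept) = 7.79% − 0.38 × 6.1574% = 5.4502%
E(R_Yardley) = R_f + β × MRP = 5.4502% + 1.06 × 6.1574% = 11.98%

11.98%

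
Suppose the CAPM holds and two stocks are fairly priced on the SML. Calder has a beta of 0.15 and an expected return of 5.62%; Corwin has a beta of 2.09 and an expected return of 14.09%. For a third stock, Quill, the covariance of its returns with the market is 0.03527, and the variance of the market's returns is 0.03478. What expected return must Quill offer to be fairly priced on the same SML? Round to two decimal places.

MRP = (14.09% − 5.62%) / (2.09 − 0.15) = 4.3660%
R_f = 5.62% − 0.15 × 4.3660% = 4.9651%
β_Quill = Cov / Var(R_m) = 0.03527 / 0.03478 = 1.0141
E(R_Quill) = R_f + β × MRP = 4.9651% + 1.0141 × 4.3660% = 9.39%

9.39%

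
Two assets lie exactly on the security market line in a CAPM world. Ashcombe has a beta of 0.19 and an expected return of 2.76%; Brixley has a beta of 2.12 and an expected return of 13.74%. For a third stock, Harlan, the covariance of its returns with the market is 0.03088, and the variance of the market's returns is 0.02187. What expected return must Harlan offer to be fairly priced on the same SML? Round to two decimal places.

MRP = (13.74% − 2.76%) / (2.12 − 0.19) = 5.6891%
R_f = 2.76% − 0.19 × 5.6891% = 1.6791%
β_Harlan = Cov / Var(R_m) = 0.03088 / 0.02187 = 1.4120
E(R_Harlan) = R_f + β × MRP = 1.6791% + 1.4120 × 5.6891% = 9.71%

9.71%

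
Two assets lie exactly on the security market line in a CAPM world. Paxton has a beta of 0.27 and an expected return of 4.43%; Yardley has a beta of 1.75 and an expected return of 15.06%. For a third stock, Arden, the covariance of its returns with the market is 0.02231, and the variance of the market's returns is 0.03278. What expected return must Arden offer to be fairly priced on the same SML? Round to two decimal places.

MRP = (15.06% − 4.43%) / (1.75 − 0.27) = 7.1824%
R_f = 4.43% − 0.27 × 7.1824% = 2.4908%
β_Arden = Cov / Var(R_m) = 0.02231 / 0.03278 = 0.6806
E(R_Arden) = R_f + β × MRP = 2.4908% + 0.6806 × 7.1824% = 7.38%

7.38%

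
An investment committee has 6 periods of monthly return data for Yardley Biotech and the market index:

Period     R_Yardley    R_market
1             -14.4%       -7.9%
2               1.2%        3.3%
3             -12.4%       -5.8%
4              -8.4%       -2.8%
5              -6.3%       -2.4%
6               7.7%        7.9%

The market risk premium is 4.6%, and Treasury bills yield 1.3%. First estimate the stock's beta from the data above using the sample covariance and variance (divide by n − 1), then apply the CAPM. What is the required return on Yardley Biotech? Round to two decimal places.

Mean R_i = (-14.4 + 1.2 − 12.4 − 8.4 − 6.3 + 7.7) / 6 = -5.4333%
Mean R_m = (-7.9 + 3.3 − 5.8 − 2.8 − 2.4 + 7.9) / 6 = -1.2833%
Σ(R_i − R̄_i)(R_m − R̄_m) = 247.2733  ⇒  Cov = 247.2733 / 5 = 49.4547
Σ(R_m − R̄_m)² = 173.0683  ⇒  Var(R_m) = 173.0683 / 5 = 34.6137
β = Cov / Var(R_m) = 49.4547 / 34.6137 = 1.4288
E(R) = R_f + β × MRP = 1.3% + 1.4288 × 4.6% = 7.87%

7.87%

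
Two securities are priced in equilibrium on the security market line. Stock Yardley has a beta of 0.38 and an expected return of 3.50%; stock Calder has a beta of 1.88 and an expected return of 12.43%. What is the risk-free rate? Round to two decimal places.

Both satisfy E(R) = R_f + β·MRP, so the slope of the SML is
MRP = (12.43% − 3.50%) / (1.88 − 0.38) = 8.93% / 1.50 = 5.9533%
R_f = E(R_Yardley) − β_Yardley·MRP = 3.50% − 0.38 × 5.9533% = 1.2377%

1.24%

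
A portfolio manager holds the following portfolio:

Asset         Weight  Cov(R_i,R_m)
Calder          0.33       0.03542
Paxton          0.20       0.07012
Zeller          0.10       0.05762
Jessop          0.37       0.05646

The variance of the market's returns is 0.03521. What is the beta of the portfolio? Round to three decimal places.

β_Calder = 0.03542 / 0.03521 = 1.0060
β_Paxton = 0.07012 / 0.03521 = 1.9915
β_Zeller = 0.05762 / 0.03521 = 1.6365
β_Jessop = 0.05646 / 0.03521 = 1.6035
β_P = Σ w_i β_i = 0.33×1.0060 + 0.20×1.9915 + 0.10×1.6365 + 0.37×1.6035 = 1.4872

1.487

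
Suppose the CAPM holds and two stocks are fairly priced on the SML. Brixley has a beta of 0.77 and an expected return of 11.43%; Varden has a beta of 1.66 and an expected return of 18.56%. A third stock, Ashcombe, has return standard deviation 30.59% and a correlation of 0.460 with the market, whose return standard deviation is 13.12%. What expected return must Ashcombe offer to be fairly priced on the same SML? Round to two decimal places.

MRP = (18.56% − 11.43%) / (1.66 − 0.77) = 8.0112%
R_f = 11.43% − 0.77 × 8.0112% = 5.2614%
β_Ashcombe = ρ·σ_i/σ_m = 0.460 × 30.59 / 13.12 = 1.0725
E(R_Ashcombe) = R_f + β × MRP = 5.2614% + 1.0725 × 8.0112% = 13.85%

13.85%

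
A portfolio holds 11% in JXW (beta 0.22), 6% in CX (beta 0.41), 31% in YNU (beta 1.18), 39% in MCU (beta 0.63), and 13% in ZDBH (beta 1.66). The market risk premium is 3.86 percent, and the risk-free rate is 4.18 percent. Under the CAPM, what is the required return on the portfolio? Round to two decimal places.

β_P = Σ w_i β_i = 0.11×0.22 + 0.06×0.41 + 0.31×1.18 + 0.39×0.63 + 0.13×1.66 = 0.8761
E(R_P) = R_f + β_P × MRP = 4.18% + 0.8761 × 3.86% = 7.56%

7.56%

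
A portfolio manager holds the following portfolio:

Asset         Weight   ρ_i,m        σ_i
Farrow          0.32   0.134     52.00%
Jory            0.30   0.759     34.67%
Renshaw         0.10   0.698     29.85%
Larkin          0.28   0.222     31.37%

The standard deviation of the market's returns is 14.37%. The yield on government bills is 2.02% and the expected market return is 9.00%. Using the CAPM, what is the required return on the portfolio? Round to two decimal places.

β_Farrow = 0.134 × 52.00% / 14.37% = 0.4849
β_Jory = 0.759 × 34.67% / 14.37% = 1.8312
β_Renshaw = 0.698 × 29.85% / 14.37% = 1.4499
β_Larkin = 0.222 × 31.37% / 14.37% = 0.4846
β_P = Σ w_i β_i = 0.32×0.4849 + 0.30×1.8312 + 0.10×1.4499 + 0.28×0.4846 = 0.9852
MRP = 9.00% − 2.02% = 6.98%
E(R_P) = R_f + β_P × MRP = 2.02% + 0.9852 × 6.98% = 8.90%

8.90%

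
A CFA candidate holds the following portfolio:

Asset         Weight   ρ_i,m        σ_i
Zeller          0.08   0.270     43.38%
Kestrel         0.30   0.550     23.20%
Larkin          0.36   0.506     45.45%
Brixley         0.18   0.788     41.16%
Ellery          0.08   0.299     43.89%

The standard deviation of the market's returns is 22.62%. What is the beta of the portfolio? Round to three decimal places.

0.881

β_Zeller = 0.270 × 43.38% / 22.62% = 0.5178
β_Kestrel = 0.550 × 23.20% / 22.62% = 0.5641
β_Larkin = 0.506 × 45.45% / 22.62% = 1.0167
β_Brixley = 0.788 × 41.16% / 22.62% = 1.4339
β_Ellery = 0.299 × 43.89% / 22.62% = 0.5802
β_P = Σ w_i β_i = 0.08×0.5178 + 0.30×0.5641 + 0.36×1.0167 + 0.18×1.4339 + 0.08×0.5802 = 0.8812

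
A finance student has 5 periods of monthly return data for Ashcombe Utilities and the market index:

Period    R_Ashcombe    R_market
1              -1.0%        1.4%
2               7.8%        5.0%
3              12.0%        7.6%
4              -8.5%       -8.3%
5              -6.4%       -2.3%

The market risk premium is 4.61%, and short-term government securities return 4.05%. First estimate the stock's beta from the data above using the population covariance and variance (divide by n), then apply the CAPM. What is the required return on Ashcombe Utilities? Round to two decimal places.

10.27%

Mean R_i = (-1.0 + 7.8 + 12.0 − 8.5 − 6.4) / 5 = 0.7800%
Mean R_m = (1.4 + 5.0 + 7.6 − 8.3 − 2.3) / 5 = 0.6800%
Σ(R_i − R̄_i)(R_m − R̄_m) = 211.4180  ⇒  Cov = 211.4180 / 5 = 42.2836
Σ(R_m − R̄_m)² = 156.5880  ⇒  Var(R_m) = 156.5880 / 5 = 31.3176
β = Cov / Var(R_m) = 42.2836 / 31.3176 = 1.3502
E(R) = R_f + β × MRP = 4.05% + 1.3502 × 4.61% = 10.27%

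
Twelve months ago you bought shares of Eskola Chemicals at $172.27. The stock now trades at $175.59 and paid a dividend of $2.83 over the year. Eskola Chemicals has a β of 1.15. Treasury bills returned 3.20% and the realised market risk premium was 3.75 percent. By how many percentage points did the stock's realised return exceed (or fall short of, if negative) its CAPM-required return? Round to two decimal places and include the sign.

-3.94%

Realised HPR = (P1 + D1 − P0) / P0 = (175.59 + 2.83 − 172.27) / 172.27 = 6.15 / 172.27 = 3.5700%
CAPM required = R_f + β·MRP = 3.20% + 1.15 × 3.75% = 7.5125%
α = realised − required = 3.5700% − 7.5125% = -3.94%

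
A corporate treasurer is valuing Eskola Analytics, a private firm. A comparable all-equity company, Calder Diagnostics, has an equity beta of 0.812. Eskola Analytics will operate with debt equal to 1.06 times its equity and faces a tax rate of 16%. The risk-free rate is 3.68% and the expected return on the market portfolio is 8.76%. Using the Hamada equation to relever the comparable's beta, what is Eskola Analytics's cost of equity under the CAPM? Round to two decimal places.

β_L = β_U × [1 + (1 − t)(D/E)] = 0.812 × [1 + (1 − 0.16) × 1.06]
    = 0.812 × [1 + 0.84 × 1.06] = 0.812 × 1.8904 = 1.5350
MRP = 8.76% − 3.68% = 5.08%
E(R) = R_f + β_L × MRP = 3.68% + 1.5350 × 5.08% = 11.48%

11.48%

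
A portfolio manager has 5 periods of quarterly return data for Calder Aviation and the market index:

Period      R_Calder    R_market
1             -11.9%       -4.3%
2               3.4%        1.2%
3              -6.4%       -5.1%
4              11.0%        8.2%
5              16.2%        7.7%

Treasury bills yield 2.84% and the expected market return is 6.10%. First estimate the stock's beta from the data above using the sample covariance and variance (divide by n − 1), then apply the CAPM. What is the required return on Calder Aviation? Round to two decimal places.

Mean R_i = (-11.9 + 3.4 − 6.4 + 11.0 + 16.2) / 5 = 2.4600%
Mean R_m = (-4.3 + 1.2 − 5.1 + 8.2 + 7.7) / 5 = 1.5400%
Σ(R_i − R̄_i)(R_m − R̄_m) = 283.8880  ⇒  Cov = 283.8880 / 4 = 70.9720
Σ(R_m − R̄_m)² = 160.6120  ⇒  Var(R_m) = 160.6120 / 4 = 40.1530
β = Cov / Var(R_m) = 70.9720 / 40.1530 = 1.7675
MRP = 6.10% − 2.84% = 3.26%
E(R) = R_f + β × MRP = 2.84% + 1.7675 × 3.26% = 8.60%

8.60%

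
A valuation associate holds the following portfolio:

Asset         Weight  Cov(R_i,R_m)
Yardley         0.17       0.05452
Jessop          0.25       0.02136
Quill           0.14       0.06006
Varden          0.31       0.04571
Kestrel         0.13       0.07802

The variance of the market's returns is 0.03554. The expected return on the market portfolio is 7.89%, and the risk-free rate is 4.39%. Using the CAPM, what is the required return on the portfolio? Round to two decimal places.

9.05%

β_Yardley = 0.05452 / 0.03554 = 1.5340
β_Jessop = 0.02136 / 0.03554 = 0.6010
β_Quill = 0.06006 / 0.03554 = 1.6899
β_Varden = 0.04571 / 0.03554 = 1.2862
β_Kestrel = 0.07802 / 0.03554 = 2.1953
β_P = Σ w_i β_i = 0.17×1.5340 + 0.25×0.6010 + 0.14×1.6899 + 0.31×1.2862 + 0.13×2.1953 = 1.3317
MRP = 7.89% − 4.39% = 3.50%
E(R_P) = R_f + β_P × MRP = 4.39% + 1.3317 × 3.50% = 9.05%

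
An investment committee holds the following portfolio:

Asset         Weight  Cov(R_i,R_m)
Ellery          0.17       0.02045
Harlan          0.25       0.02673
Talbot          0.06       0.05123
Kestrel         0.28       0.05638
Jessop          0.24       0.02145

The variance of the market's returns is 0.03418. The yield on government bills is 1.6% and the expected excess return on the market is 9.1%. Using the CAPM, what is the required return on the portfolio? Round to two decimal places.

10.70%

β_Ellery = 0.02045 / 0.03418 = 0.5983
β_Harlan = 0.02673 / 0.03418 = 0.7820
β_Talbot = 0.05123 / 0.03418 = 1.4988
β_Kestrel = 0.05638 / 0.03418 = 1.6495
β_Jessop = 0.02145 / 0.03418 = 0.6276
β_P = Σ w_i β_i = 0.17×0.5983 + 0.25×0.7820 + 0.06×1.4988 + 0.28×1.6495 + 0.24×0.6276 = 0.9996
E(R_P) = R_f + β_P × MRP = 1.6% + 0.9996 × 9.1% = 10.70%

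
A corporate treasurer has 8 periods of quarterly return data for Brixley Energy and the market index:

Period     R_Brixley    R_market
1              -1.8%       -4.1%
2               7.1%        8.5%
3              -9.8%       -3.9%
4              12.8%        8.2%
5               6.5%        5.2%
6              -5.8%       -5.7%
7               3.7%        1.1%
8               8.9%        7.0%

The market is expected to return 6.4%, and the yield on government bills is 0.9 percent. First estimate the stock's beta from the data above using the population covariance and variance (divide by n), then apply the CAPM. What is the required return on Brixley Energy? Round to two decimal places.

Mean R_i = (-1.8 + 7.1 − 9.8 + 12.8 + 6.5 − 5.8 + 3.7 + 8.9) / 8 = 2.7000%
Mean R_m = (-4.1 + 8.5 − 3.9 + 8.2 + 5.2 − 5.7 + 1.1 + 7.0) / 8 = 2.0375%
Σ(R_i − R̄_i)(R_m − R̄_m) = 300.1300  ⇒  Cov = 300.1300 / 8 = 37.5163
Σ(R_m − R̄_m)² = 248.0388  ⇒  Var(R_m) = 248.0388 / 8 = 31.0049
β = Cov / Var(R_m) = 37.5163 / 31.0049 = 1.2100
MRP = 6.4% − 0.9% = 5.50%
E(R) = R_f + β × MRP = 0.9% + 1.2100 × 5.5% = 7.56%

7.56%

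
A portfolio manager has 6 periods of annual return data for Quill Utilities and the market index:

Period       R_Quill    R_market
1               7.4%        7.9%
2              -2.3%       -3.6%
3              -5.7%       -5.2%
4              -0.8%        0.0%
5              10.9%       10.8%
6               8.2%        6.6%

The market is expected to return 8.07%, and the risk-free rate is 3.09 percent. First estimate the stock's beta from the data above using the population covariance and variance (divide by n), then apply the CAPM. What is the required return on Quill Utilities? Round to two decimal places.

Mean R_i = (7.4 − 2.3 − 5.7 − 0.8 + 10.9 + 8.2) / 6 = 2.9500%
Mean R_m = (7.9 − 3.6 − 5.2 + 0.0 + 10.8 + 6.6) / 6 = 2.7500%
Σ(R_i − R̄_i)(R_m − R̄_m) = 219.5450  ⇒  Cov = 219.5450 / 6 = 36.5908
Σ(R_m − R̄_m)² = 217.2350  ⇒  Var(R_m) = 217.2350 / 6 = 36.2058
β = Cov / Var(R_m) = 36.5908 / 36.2058 = 1.0106
MRP = 8.07% − 3.09% = 4.98%
E(R) = R_f + β × MRP = 3.09% + 1.0106 × 4.98% = 8.12%

8.12%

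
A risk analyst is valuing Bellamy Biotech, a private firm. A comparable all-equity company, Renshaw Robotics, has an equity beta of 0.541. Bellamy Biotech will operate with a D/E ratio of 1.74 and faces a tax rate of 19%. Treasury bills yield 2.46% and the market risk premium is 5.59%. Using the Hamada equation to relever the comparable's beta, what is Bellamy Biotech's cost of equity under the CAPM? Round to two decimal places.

β_L = β_U × [1 + (1 − t)(D/E)] = 0.541 × [1 + (1 − 0.19) × 1.74]
    = 0.541 × [1 + 0.81 × 1.74] = 0.541 × 2.4094 = 1.3035
E(R) = R_f + β_L × MRP = 2.46% + 1.3035 × 5.59% = 9.75%

9.75%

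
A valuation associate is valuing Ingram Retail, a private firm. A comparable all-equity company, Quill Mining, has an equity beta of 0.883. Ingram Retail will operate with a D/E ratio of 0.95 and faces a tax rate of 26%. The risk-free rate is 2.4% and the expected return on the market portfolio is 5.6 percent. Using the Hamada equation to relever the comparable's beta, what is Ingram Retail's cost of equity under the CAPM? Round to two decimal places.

7.21%

β_L = β_U × [1 + (1 − t)(D/E)] = 0.883 × [1 + (1 − 0.26) × 0.95]
    = 0.883 × [1 + 0.74 × 0.95] = 0.883 × 1.7030 = 1.5037
MRP = 5.6% − 2.4% = 3.20%
E(R) = R_f + β_L × MRP = 2.4% + 1.5037 × 3.2% = 7.21%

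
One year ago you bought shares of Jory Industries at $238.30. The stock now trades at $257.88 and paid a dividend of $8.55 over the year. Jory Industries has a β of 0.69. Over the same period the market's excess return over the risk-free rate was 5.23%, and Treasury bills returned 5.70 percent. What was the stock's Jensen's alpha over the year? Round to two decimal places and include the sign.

Realised HPR = (P1 + D1 − P0) / P0 = (257.88 + 8.55 − 238.30) / 238.30 = 28.13 / 238.30 = 11.8044%
CAPM required = R_f + β·MRP = 5.70% + 0.69 × 5.23% = 9.3087%
α = realised − required = 11.8044% − 9.3087% = +2.50%

+2.50%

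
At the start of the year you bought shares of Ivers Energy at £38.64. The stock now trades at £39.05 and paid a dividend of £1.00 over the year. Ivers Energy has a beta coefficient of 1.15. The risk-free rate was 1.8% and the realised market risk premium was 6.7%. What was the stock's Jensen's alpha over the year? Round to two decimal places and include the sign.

Realised HPR = (P1 + D1 − P0) / P0 = (39.05 + 1.00 − 38.64) / 38.64 = 1.41 / 38.64 = 3.6491%
CAPM required = R_f + β·MRP = 1.8% + 1.15 × 6.7% = 9.5050%
α = realised − required = 3.6491% − 9.5050% = -5.86%

-5.86%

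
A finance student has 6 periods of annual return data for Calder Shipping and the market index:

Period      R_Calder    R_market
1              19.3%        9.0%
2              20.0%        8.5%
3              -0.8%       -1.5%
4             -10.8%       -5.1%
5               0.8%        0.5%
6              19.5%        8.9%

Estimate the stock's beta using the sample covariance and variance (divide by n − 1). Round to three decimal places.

2.140

Mean R_i = (19.3 + 20.0 − 0.8 − 10.8 + 0.8 + 19.5) / 6 = 8.0000%
Mean R_m = (9.0 + 8.5 − 1.5 − 5.1 + 0.5 + 8.9) / 6 = 3.3833%
Σ(R_i − R̄_i)(R_m − R̄_m) = 411.5300  ⇒  Cov = 411.5300 / 5 = 82.3060
Σ(R_m − R̄_m)² = 192.2883  ⇒  Var(R_m) = 192.2883 / 5 = 38.4577
β = Cov / Var(R_m) = 82.3060 / 38.4577 = 2.1402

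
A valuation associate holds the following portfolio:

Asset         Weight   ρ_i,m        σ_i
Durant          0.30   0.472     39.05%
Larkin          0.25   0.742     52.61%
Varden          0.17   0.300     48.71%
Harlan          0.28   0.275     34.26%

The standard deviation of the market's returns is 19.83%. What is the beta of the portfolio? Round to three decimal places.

β_Durant = 0.472 × 39.05% / 19.83% = 0.9295
β_Larkin = 0.742 × 52.61% / 19.83% = 1.9686
β_Varden = 0.300 × 48.71% / 19.83% = 0.7369
β_Harlan = 0.275 × 34.26% / 19.83% = 0.4751
β_P = Σ w_i β_i = 0.30×0.9295 + 0.25×1.9686 + 0.17×0.7369 + 0.28×0.4751 = 1.0293

1.029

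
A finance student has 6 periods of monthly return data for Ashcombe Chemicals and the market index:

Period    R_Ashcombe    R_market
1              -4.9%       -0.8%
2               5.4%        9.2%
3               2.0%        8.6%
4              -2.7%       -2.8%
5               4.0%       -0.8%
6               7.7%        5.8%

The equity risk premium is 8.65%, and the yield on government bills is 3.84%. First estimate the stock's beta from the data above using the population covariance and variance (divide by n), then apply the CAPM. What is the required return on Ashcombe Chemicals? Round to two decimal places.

8.97%

Mean R_i = (-4.9 + 5.4 + 2.0 − 2.7 + 4.0 + 7.7) / 6 = 1.9167%
Mean R_m = (-0.8 + 9.2 + 8.6 − 2.8 − 0.8 + 5.8) / 6 = 3.2000%
Σ(R_i − R̄_i)(R_m − R̄_m) = 83.0200  ⇒  Cov = 83.0200 / 6 = 13.8367
Σ(R_m − R̄_m)² = 139.9200  ⇒  Var(R_m) = 139.9200 / 6 = 23.3200
β = Cov / Var(R_m) = 13.8367 / 23.3200 = 0.5933
E(R) = R_f + β × MRP = 3.84% + 0.5933 × 8.65% = 8.97%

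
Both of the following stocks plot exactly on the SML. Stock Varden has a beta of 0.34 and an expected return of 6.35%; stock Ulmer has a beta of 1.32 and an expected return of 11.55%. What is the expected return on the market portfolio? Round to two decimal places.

9.85%

Both satisfy E(R) = R_f + β·MRP, so the slope of the SML is
MRP = (11.55% − 6.35%) / (1.32 − 0.34) = 5.20% / 0.98 = 5.3061%
R_f = E(R_Varden) − β_Varden·MRP = 6.35% − 0.34 × 5.3061% = 4.5459%
E(R_m) = R_f + MRP = 4.5459% + 5.3061% = 9.85%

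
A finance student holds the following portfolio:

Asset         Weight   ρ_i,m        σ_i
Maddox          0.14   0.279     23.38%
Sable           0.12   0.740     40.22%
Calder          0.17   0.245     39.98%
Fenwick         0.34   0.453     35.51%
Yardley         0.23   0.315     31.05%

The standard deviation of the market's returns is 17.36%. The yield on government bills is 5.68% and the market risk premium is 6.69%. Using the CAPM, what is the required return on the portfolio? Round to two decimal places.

β_Maddox = 0.279 × 23.38% / 17.36% = 0.3758
β_Sable = 0.740 × 40.22% / 17.36% = 1.7144
β_Calder = 0.245 × 39.98% / 17.36% = 0.5642
β_Fenwick = 0.453 × 35.51% / 17.36% = 0.9266
β_Yardley = 0.315 × 31.05% / 17.36% = 0.5634
β_P = Σ w_i β_i = 0.14×0.3758 + 0.12×1.7144 + 0.17×0.5642 + 0.34×0.9266 + 0.23×0.5634 = 0.7989
E(R_P) = R_f + β_P × MRP = 5.68% + 0.7989 × 6.69% = 11.02%

11.02%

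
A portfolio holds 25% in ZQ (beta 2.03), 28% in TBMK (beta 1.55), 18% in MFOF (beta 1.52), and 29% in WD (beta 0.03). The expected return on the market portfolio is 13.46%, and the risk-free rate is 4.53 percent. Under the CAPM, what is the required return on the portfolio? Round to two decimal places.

15.46%

β_P = Σ w_i β_i = 0.25×2.03 + 0.28×1.55 + 0.18×1.52 + 0.29×0.03 = 1.2238
MRP = 13.46% − 4.53% = 8.93%
E(R_P) = R_f + β_P × MRP = 4.53% + 1.2238 × 8.93% = 15.46%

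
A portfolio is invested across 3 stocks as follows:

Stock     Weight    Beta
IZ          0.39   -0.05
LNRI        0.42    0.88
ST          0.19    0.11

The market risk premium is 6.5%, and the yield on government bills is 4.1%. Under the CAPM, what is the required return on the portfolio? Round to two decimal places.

6.51%

β_P = Σ w_i β_i = 0.39×-0.05 + 0.42×0.88 + 0.19×0.11 = 0.3710
E(R_P) = R_f + β_P × MRP = 4.1% + 0.3710 × 6.5% = 6.51%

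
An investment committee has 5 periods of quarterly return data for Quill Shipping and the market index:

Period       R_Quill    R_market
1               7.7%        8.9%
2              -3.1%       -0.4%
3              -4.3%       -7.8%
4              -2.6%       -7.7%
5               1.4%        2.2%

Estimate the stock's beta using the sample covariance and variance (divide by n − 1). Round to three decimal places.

0.629

Mean R_i = (7.7 − 3.1 − 4.3 − 2.6 + 1.4) / 5 = -0.1800%
Mean R_m = (8.9 − 0.4 − 7.8 − 7.7 + 2.2) / 5 = -0.9600%
Σ(R_i − R̄_i)(R_m − R̄_m) = 125.5460  ⇒  Cov = 125.5460 / 4 = 31.3865
Σ(R_m − R̄_m)² = 199.7320  ⇒  Var(R_m) = 199.7320 / 4 = 49.9330
β = Cov / Var(R_m) = 31.3865 / 49.9330 = 0.6286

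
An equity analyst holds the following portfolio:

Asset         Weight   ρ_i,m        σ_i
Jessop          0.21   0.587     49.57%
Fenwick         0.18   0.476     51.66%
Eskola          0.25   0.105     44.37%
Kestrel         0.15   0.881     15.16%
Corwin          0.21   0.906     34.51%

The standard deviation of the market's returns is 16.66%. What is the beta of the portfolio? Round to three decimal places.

β_Jessop = 0.587 × 49.57% / 16.66% = 1.7466
β_Fenwick = 0.476 × 51.66% / 16.66% = 1.4760
β_Eskola = 0.105 × 44.37% / 16.66% = 0.2796
β_Kestrel = 0.881 × 15.16% / 16.66% = 0.8017
β_Corwin = 0.906 × 34.51% / 16.66% = 1.8767
β_P = Σ w_i β_i = 0.21×1.7466 + 0.18×1.4760 + 0.25×0.2796 + 0.15×0.8017 + 0.21×1.8767 = 1.2167

1.217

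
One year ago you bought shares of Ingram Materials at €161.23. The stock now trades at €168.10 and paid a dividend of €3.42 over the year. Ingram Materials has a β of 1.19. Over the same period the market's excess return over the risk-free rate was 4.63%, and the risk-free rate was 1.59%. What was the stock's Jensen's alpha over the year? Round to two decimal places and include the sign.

-0.72%

Realised HPR = (P1 + D1 − P0) / P0 = (168.10 + 3.42 − 161.23) / 161.23 = 10.29 / 161.23 = 6.3822%
CAPM required = R_f + β·MRP = 1.59% + 1.19 × 4.63% = 7.0997%
α = realised − required = 6.3822% − 7.0997% = -0.72%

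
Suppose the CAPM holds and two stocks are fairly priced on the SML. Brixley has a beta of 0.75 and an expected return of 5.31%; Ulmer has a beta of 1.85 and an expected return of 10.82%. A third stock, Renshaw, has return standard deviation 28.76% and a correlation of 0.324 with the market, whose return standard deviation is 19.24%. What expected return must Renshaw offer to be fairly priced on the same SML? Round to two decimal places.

MRP = (10.82% − 5.31%) / (1.85 − 0.75) = 5.0091%
R_f = 5.31% − 0.75 × 5.0091% = 1.5532%
β_Renshaw = ρ·σ_i/σ_m = 0.324 × 28.76 / 19.24 = 0.4843
E(R_Renshaw) = R_f + β × MRP = 1.5532% + 0.4843 × 5.0091% = 3.98%

3.98%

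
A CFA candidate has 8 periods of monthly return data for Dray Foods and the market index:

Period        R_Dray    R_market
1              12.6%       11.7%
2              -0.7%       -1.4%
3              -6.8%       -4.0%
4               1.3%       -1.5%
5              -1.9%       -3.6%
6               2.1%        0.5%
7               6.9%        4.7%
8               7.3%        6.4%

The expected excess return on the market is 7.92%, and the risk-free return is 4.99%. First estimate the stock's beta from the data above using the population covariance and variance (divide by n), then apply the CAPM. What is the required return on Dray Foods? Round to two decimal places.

13.45%

Mean R_i = (12.6 − 0.7 − 6.8 + 1.3 − 1.9 + 2.1 + 6.9 + 7.3) / 8 = 2.6000%
Mean R_m = (11.7 − 1.4 − 4.0 − 1.5 − 3.6 + 0.5 + 4.7 + 6.4) / 8 = 1.6000%
Σ(R_i − R̄_i)(R_m − R̄_m) = 227.4100  ⇒  Cov = 227.4100 / 8 = 28.4263
Σ(R_m − R̄_m)² = 212.8800  ⇒  Var(R_m) = 212.8800 / 8 = 26.6100
β = Cov / Var(R_m) = 28.4263 / 26.6100 = 1.0683
E(R) = R_f + β × MRP = 4.99% + 1.0683 × 7.92% = 13.45%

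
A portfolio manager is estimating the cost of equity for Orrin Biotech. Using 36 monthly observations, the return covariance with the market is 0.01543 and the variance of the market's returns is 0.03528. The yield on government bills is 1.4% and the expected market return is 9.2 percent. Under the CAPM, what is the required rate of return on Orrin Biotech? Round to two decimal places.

4.81%

β = Cov(R_i, R_m) / Var(R_m) = 0.01543 / 0.03528 = 0.4374
MRP = 9.2% − 1.4% = 7.80%
E(R) = R_f + β × MRP = 1.4% + 0.4374 × 7.8% = 4.81%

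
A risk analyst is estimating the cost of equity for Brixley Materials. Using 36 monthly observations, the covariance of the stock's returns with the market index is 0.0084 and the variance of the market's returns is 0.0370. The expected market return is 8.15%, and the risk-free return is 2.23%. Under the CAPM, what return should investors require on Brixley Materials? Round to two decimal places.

β = Cov(R_i, R_m) / Var(R_m) = 0.0084 / 0.0370 = 0.2270
MRP = 8.15% − 2.23% = 5.92%
E(R) = R_f + β × MRP = 2.23% + 0.2270 × 5.92% = 3.57%

3.57%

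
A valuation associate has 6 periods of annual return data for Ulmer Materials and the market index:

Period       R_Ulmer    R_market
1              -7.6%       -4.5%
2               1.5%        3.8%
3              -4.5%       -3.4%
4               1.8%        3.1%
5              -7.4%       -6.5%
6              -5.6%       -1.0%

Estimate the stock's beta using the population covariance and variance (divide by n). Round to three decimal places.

0.960

Mean R_i = (-7.6 + 1.5 − 4.5 + 1.8 − 7.4 − 5.6) / 6 = -3.6333%
Mean R_m = (-4.5 + 3.8 − 3.4 + 3.1 − 6.5 − 1.0) / 6 = -1.4167%
Σ(R_i − R̄_i)(R_m − R̄_m) = 83.5967  ⇒  Cov = 83.5967 / 6 = 13.9328
Σ(R_m − R̄_m)² = 87.0683  ⇒  Var(R_m) = 87.0683 / 6 = 14.5114
β = Cov / Var(R_m) = 13.9328 / 14.5114 = 0.9601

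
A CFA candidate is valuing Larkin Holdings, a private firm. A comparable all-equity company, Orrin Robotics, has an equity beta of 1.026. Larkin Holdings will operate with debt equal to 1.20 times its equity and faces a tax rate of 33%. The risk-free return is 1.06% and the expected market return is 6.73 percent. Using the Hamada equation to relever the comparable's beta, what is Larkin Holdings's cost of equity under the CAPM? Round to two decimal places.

11.55%

β_L = β_U × [1 + (1 − t)(D/E)] = 1.026 × [1 + (1 − 0.33) × 1.20]
    = 1.026 × [1 + 0.67 × 1.20] = 1.026 × 1.8040 = 1.8509
MRP = 6.73% − 1.06% = 5.67%
E(R) = R_f + β_L × MRP = 1.06% + 1.8509 × 5.67% = 11.55%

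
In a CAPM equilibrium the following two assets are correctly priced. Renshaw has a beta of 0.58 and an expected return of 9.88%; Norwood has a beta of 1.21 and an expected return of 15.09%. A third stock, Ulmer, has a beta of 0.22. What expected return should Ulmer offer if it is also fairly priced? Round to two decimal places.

MRP (SML slope) = (15.09% − 9.88%) / (1.21 − 0.58) = 5.21% / 0.63 = 8.2698%
R_f (intercept) = 9.88% − 0.58 × 8.2698% = 5.0835%
E(R_Ulmer) = R_f + β × MRP = 5.0835% + 0.22 × 8.2698% = 6.90%

6.90%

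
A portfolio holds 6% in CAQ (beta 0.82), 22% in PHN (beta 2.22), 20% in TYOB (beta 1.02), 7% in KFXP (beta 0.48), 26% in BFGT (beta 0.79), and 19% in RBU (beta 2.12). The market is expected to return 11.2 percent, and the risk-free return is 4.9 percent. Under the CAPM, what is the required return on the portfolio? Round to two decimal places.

13.62%

β_P = Σ w_i β_i = 0.06×0.82 + 0.22×2.22 + 0.20×1.02 + 0.07×0.48 + 0.26×0.79 + 0.19×2.12 = 1.3834
MRP = 11.2% − 4.9% = 6.30%
E(R_P) = R_f + β_P × MRP = 4.9% + 1.3834 × 6.3% = 13.62%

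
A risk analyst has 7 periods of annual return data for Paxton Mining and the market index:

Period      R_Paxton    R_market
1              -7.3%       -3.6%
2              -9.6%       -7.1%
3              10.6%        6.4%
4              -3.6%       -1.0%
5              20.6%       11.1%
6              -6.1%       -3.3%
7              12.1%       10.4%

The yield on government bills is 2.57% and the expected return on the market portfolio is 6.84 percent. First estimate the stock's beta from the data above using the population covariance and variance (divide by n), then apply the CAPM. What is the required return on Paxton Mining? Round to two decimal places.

Mean R_i = (-7.3 − 9.6 + 10.6 − 3.6 + 20.6 − 6.1 + 12.1) / 7 = 2.3857%
Mean R_m = (-3.6 − 7.1 + 6.4 − 1.0 + 11.1 − 3.3 + 10.4) / 7 = 1.8429%
Σ(R_i − R̄_i)(R_m − R̄_m) = 509.7343  ⇒  Cov = 509.7343 / 7 = 72.8192
Σ(R_m − R̄_m)² = 323.8171  ⇒  Var(R_m) = 323.8171 / 7 = 46.2596
β = Cov / Var(R_m) = 72.8192 / 46.2596 = 1.5741
MRP = 6.84% − 2.57% = 4.27%
E(R) = R_f + β × MRP = 2.57% + 1.5741 × 4.27% = 9.29%

9.29%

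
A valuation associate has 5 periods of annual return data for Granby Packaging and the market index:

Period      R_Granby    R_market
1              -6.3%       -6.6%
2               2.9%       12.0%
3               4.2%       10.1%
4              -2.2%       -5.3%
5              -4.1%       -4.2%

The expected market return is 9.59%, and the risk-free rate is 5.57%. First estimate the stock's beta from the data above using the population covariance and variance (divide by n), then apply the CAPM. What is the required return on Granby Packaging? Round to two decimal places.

Mean R_i = (-6.3 + 2.9 + 4.2 − 2.2 − 4.1) / 5 = -1.1000%
Mean R_m = (-6.6 + 12.0 + 10.1 − 5.3 − 4.2) / 5 = 1.2000%
Σ(R_i − R̄_i)(R_m − R̄_m) = 154.2800  ⇒  Cov = 154.2800 / 5 = 30.8560
Σ(R_m − R̄_m)² = 328.1000  ⇒  Var(R_m) = 328.1000 / 5 = 65.6200
β = Cov / Var(R_m) = 30.8560 / 65.6200 = 0.4702
MRP = 9.59% − 5.57% = 4.02%
E(R) = R_f + β × MRP = 5.57% + 0.4702 × 4.02% = 7.46%

7.46%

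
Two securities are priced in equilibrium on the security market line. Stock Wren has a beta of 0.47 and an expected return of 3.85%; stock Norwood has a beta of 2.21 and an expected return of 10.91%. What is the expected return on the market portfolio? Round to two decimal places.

6.00%

Both satisfy E(R) = R_f + β·MRP, so the slope of the SML is
MRP = (10.91% − 3.85%) / (2.21 − 0.47) = 7.06% / 1.74 = 4.0575%
R_f = E(R_Wren) − β_Wren·MRP = 3.85% − 0.47 × 4.0575% = 1.9430%
E(R_m) = R_f + MRP = 1.9430% + 4.0575% = 6.00%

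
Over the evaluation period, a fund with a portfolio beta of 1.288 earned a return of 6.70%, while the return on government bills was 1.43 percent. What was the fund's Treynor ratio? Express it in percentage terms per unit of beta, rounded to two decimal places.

Treynor = (R_P − R_f) / β_P = (6.70% − 1.43%) / 1.2880 = 5.27% / 1.2880 = 4.09%

4.09%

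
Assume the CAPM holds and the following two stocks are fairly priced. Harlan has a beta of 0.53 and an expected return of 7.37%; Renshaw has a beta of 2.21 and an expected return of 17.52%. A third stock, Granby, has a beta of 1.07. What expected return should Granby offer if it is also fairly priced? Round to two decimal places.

10.63%

MRP (SML slope) = (17.52% − 7.37%) / (2.21 − 0.53) = 10.15% / 1.68 = 6.0417%
R_f (intercept) = 7.37% − 0.53 × 6.0417% = 4.1679%
E(R_Granby) = R_f + β × MRP = 4.1679% + 1.07 × 6.0417% = 10.63%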